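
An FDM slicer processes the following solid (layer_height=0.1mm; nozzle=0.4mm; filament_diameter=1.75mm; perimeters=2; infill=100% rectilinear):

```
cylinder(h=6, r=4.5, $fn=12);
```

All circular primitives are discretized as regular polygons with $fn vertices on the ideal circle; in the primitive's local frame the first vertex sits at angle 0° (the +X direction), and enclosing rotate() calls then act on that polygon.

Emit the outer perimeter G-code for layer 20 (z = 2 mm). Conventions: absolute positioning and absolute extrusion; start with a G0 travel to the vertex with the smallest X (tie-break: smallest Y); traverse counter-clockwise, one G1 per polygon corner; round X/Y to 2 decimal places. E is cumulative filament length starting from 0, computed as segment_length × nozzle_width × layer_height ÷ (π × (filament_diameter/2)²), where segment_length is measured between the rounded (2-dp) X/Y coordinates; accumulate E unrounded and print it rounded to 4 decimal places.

G0 X-4.50 Y0.00 Z2.00
G1 X-3.90 Y-2.25 E0.0387
G1 X-2.25 Y-3.90 E0.0775
G1 X0.00 Y-4.50 E0.1163
G1 X2.25 Y-3.90 E0.1550
G1 X3.90 Y-2.25 E0.1938
G1 X4.50 Y0.00 E0.2325
G1 X3.90 Y2.25 E0.2712
G1 X2.25 Y3.90 E0.3100
G1 X0.00 Y4.50 E0.3488
G1 X-2.25 Y3.90 E0.3875
G1 X-3.90 Y2.25 E0.4263
G1 X-4.50 Y0.00 E0.4650

At z = 2 mm: the r=4.5 cylinder contributes a regular 12-gon of circumradius 4.5. The outline is a single polygon with 12 vertices. Extrusion per mm of travel: 0.4 × 0.1 / (π × 0.875²) = 0.016630. Accumulating E over each segment gives final E = 0.4650.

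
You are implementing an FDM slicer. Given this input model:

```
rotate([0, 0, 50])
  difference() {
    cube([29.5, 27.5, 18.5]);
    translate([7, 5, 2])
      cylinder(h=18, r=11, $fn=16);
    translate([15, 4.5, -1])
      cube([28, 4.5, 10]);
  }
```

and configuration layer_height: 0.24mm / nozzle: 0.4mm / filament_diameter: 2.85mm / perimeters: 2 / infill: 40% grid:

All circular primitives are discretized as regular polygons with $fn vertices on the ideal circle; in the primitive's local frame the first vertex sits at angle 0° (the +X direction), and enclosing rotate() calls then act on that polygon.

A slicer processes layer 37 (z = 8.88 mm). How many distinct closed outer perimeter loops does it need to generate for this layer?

2

At z = 8.88 mm: the 29.5×27.5 cube contributes its full rectangle; the r=11 cylinder at (7, 5) contributes a regular 16-gon of circumradius 11; the cube at (15, 4.5) (footprint 28×4.5) is included at this height; After the difference (first − rest): starting from the 29.5×27.5 cube, the r=11 cylinder at (7, 5) partially overlaps it — only the 250.28 mm² overlap (of its 370.44 mm²) is removed, clipping the outline; the 28×4.5 cube at (15, 4.5) partially overlaps it — only the 53.37 mm² overlap (of its 126.00 mm²) is removed, clipping the outline — 2 connected regions; (rotated 50° about Z; rotation is an isometry so areas/perimeters/island counts are preserved). The result has 2 disconnected regions.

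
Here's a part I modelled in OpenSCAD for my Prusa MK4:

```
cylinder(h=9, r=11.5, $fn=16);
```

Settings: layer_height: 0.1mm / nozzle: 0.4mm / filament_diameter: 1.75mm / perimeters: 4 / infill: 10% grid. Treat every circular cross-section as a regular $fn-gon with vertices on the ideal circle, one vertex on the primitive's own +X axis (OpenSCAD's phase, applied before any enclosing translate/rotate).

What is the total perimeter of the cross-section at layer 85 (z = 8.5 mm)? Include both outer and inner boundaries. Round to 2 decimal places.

At z = 8.5 mm: the r=11.5 cylinder gives a regular 16-gon of circumradius 11.5 (constant along its height) (perimeter = 2·16·11.500·sin(180°/16) = 71.79 mm). Overall, the cross-section is a single solid region. Total boundary length (outer) = 71.79 mm.

71.79 mm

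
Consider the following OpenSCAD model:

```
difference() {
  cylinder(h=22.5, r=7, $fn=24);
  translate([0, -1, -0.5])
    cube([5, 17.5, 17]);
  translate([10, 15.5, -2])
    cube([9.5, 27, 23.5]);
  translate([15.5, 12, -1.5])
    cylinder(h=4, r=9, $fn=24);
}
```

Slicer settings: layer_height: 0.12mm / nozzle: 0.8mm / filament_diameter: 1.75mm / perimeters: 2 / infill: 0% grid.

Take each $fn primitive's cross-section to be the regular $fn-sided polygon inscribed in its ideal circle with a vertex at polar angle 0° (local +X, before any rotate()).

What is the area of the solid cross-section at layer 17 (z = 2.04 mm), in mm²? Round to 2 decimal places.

At z = 2.04 mm: the r=7 cylinder gives a regular 24-gon of circumradius 7 (constant along its height) (area = (24/2)·7.000²·sin(360°/24) = 152.19 mm²); the cube at (0, -1) (footprint 5×17.5) is included at this height (area 87.50 mm²); the cube at (10, 15.5) (footprint 9.5×27) is included at this height (area 256.50 mm²); the cylinder at (15.5, 12): section is a regular 24-gon, circumradius r=9 (area = (24/2)·9.000²·sin(360°/24) = 251.57 mm²); Subtracting the remaining from the first: starting from the r=7 cylinder (152.19 mm²), the 5×17.5 cube at (0, -1) partially overlaps it — only the 36.52 mm² overlap (of its 87.50 mm²) is removed, clipping the outline; the 9.5×27 cube at (10, 15.5) misses the remaining region (no effect); the r=9 cylinder at (15.5, 12) misses the remaining region (no effect) — area = 115.67 mm². Overall, the cross-section is a single solid region. Net area = 115.67 mm².

115.67 mm²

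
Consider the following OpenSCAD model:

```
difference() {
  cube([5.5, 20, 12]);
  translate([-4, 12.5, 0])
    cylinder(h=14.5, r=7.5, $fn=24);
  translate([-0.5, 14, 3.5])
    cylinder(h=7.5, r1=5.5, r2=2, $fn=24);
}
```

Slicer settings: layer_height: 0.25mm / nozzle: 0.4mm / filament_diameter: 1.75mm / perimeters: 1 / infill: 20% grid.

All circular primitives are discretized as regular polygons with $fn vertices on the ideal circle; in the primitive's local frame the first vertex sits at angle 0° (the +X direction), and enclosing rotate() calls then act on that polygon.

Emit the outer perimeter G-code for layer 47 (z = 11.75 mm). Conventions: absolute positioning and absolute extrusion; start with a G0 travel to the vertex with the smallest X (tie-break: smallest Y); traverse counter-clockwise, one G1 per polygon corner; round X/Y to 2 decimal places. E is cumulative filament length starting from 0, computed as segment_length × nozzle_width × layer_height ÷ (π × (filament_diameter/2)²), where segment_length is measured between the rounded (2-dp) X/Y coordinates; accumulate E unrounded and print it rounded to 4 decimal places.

G0 X0.00 Y0.00 Z11.75
G1 X5.50 Y0.00 E0.2287
G1 X5.50 Y20.00 E1.0602
G1 X0.00 Y20.00 E1.2888
G1 X0.00 Y18.80 E1.3387
G1 X1.30 Y17.80 E1.4069
G1 X2.50 Y16.25 E1.4884
G1 X3.24 Y14.44 E1.5697
G1 X3.50 Y12.50 E1.6511
G1 X3.24 Y10.56 E1.7325
G1 X2.50 Y8.75 E1.8138
G1 X1.30 Y7.20 E1.8953
G1 X0.00 Y6.20 E1.9634
G1 X0.00 Y0.00 E2.2212

At z = 11.75 mm: the cube (footprint 5.5×20) is included at this height; the r=7.5 cylinder at (-4, 12.5) gives a regular 24-gon of circumradius 7.5 (constant along its height); the cone at (-0.5, 14) is not intersected at this z (z outside [3.5, 11]); After the difference (first − rest): starting from the 5.5×20 cube, the r=7.5 cylinder at (-4, 12.5) partially overlaps it — only the 30.68 mm² overlap (of its 174.70 mm²) is removed, clipping the outline — 1 connected region. The outline is a single polygon with 13 vertices. Extrusion per mm of travel: 0.4 × 0.25 / (π × 0.875²) = 0.041575. Accumulating E over each segment gives final E = 2.2212.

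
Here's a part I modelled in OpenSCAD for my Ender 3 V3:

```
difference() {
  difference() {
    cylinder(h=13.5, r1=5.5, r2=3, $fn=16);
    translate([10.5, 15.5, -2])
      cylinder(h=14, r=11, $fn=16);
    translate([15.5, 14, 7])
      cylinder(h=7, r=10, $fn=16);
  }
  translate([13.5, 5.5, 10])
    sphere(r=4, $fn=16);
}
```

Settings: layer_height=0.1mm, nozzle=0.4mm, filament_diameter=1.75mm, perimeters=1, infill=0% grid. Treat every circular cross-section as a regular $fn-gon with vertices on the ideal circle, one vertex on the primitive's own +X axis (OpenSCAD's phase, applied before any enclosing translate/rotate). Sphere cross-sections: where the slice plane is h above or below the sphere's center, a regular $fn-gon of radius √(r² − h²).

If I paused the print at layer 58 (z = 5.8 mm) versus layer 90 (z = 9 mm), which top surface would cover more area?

Layer 58 (z = 5.8): the cone (r1=5.5→r2=3) has section circumradius 4.426 here — a regular 16-gon (area = (16/2)·4.426²·sin(360°/16) = 59.97 mm²); the r=11 cylinder at (10.5, 15.5) gives a regular 16-gon of circumradius 11 (constant along its height) (area = (16/2)·11.000²·sin(360°/16) = 370.44 mm²); the cylinder at (15.5, 14) is absent (z outside [7, 14]); Subtracting the remaining from the first: starting from the cone (59.97 mm²), the r=11 cylinder at (10.5, 15.5) misses the remaining region (no effect) — area = 59.97 mm²; the sphere at (13.5, 5.5) is absent (|z−center|=4.200 > r=4); Taking the first minus the rest: none of the subtracted shapes is present at this height, so the result so far is unchanged — area = 59.97 mm². So its area = 59.97 mm². Layer 90 (z = 9): the cone: at t=0.667 of its height the radius interpolates to r₁+(r₂−r₁)t = 3.833, giving a regular 16-gon of that circumradius (area = (16/2)·3.833²·sin(360°/16) = 44.99 mm²); the cylinder at (10.5, 15.5): section is a regular 16-gon, circumradius r=11 (area = (16/2)·11.000²·sin(360°/16) = 370.44 mm²); the r=10 cylinder at (15.5, 14) contributes a regular 16-gon of circumradius 10 (area = (16/2)·10.000²·sin(360°/16) = 306.15 mm²); Subtracting the remaining from the first: starting from the cone (44.99 mm²), the r=11 cylinder at (10.5, 15.5) misses the remaining region (no effect); the r=10 cylinder at (15.5, 14) misses the remaining region (no effect) — area = 44.99 mm²; the sphere at (13.5, 5.5): section is a regular 16-gon, circumradius = √(r²−h²) = √(4²−1²) = 3.873 (area = (16/2)·3.873²·sin(360°/16) = 45.92 mm²); After the difference (first − rest): starting from that combined region (44.99 mm²), the r=4 sphere at (13.5, 5.5) misses the remaining region (no effect) — area = 44.99 mm². So its area = 44.99 mm². Layer 58 is larger (59.97 vs 44.99 mm²).

layer 58 (z = 5.8 mm)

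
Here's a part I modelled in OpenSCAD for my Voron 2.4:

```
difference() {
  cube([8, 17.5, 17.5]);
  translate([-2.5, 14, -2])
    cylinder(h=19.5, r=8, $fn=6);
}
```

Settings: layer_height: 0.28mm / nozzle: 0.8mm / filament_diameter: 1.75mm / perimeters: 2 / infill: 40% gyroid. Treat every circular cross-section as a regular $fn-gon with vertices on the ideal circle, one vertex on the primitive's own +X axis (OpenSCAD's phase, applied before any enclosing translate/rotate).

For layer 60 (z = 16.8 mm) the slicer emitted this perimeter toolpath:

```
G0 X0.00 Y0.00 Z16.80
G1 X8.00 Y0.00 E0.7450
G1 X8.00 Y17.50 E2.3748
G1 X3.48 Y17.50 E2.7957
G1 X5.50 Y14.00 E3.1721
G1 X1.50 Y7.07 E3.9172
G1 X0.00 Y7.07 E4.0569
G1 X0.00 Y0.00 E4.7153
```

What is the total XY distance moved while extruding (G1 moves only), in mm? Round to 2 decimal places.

50.63 mm

Sum the Euclidean lengths of each G1 segment: total = 50.63 mm.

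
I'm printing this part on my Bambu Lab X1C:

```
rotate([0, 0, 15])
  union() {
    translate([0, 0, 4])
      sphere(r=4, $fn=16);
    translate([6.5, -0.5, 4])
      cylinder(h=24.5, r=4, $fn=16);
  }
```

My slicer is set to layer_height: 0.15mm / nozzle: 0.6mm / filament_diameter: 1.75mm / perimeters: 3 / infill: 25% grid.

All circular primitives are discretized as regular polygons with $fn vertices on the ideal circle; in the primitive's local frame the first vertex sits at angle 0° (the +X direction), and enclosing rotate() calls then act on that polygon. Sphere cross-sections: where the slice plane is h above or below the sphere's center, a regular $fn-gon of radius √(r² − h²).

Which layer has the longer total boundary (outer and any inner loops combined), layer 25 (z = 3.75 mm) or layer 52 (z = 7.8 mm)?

Layer 25 (z = 3.75): the r=4 sphere slices to a regular 16-gon of circumradius 3.992 (√(r²−h²) with h=0.25 from center) (perimeter = 2·16·3.992·sin(180°/16) = 24.92 mm); the cylinder at (6.5, -0.5) is absent (z outside [4, 28.5]); Merging all regions: only the r=4 sphere is present, so the union is just that shape — boundary = 24.92 mm; (rotated 15° about Z; rotation is an isometry so areas/perimeters/island counts are preserved). So its perimeter = 24.92 mm. Layer 52 (z = 7.8): the r=4 sphere contributes a regular 16-gon of circumradius √(4²−3.8²) = 1.249 (perimeter = 2·16·1.249·sin(180°/16) = 7.80 mm); the cylinder at (6.5, -0.5): section is a regular 16-gon, circumradius r=4 (perimeter = 2·16·4.000·sin(180°/16) = 24.97 mm); Merging all regions: the 2 present regions are separate (no shared area or edge), so areas and boundary lengths simply add and each stays a separate island — boundary = 32.77 mm; (rotated 15° about Z; rotation is an isometry so areas/perimeters/island counts are preserved). So its perimeter = 32.77 mm. Layer 52 is larger (32.77 vs 24.92 mm).

layer 52 (z = 7.8 mm)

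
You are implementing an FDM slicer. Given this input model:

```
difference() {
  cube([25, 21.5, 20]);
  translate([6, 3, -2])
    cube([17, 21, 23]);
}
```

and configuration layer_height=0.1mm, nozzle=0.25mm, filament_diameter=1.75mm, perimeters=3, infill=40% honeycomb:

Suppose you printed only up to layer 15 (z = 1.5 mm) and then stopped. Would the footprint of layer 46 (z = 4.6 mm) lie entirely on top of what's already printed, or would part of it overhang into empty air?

Compare the two slices. At z = 1.5: the cube (footprint 25×21.5) is included at this height (area 537.50 mm²); the cube at (6, 3) is present — its section is the full 17×21 rectangle (area 357.00 mm²); After the difference (first − rest): starting from the 25×21.5 cube (537.50 mm²), the 17×21 cube at (6, 3) partially overlaps it — only the 314.50 mm² overlap (of its 357.00 mm²) is removed, clipping the outline — area = 223.00 mm². At z = 4.6: the cube (footprint 25×21.5) is included at this height (area 537.50 mm²); the cube at (6, 3) (footprint 17×21) is included at this height (area 357.00 mm²); Subtracting the remaining from the first: starting from the 25×21.5 cube (537.50 mm²), the 17×21 cube at (6, 3) partially overlaps it — only the 314.50 mm² overlap (of its 357.00 mm²) is removed, clipping the outline — area = 223.00 mm². Checking containment: the cross-section at z = 4.6 is a subset of the cross-section at z = 1.5.

entirely on top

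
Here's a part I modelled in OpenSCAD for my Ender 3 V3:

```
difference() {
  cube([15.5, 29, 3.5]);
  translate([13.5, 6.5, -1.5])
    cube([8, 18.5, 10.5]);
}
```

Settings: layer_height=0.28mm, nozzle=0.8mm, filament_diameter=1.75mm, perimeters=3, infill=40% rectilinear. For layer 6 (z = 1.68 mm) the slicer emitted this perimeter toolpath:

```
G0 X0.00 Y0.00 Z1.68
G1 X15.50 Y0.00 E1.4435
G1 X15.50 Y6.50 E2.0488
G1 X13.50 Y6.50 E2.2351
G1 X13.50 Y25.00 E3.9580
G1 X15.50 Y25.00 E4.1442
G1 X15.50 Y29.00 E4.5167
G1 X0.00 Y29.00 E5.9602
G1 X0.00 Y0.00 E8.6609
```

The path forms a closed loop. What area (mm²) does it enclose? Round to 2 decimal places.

Apply the shoelace formula to the sequence of (X, Y) vertices; enclosed area = 412.50 mm².

412.50 mm²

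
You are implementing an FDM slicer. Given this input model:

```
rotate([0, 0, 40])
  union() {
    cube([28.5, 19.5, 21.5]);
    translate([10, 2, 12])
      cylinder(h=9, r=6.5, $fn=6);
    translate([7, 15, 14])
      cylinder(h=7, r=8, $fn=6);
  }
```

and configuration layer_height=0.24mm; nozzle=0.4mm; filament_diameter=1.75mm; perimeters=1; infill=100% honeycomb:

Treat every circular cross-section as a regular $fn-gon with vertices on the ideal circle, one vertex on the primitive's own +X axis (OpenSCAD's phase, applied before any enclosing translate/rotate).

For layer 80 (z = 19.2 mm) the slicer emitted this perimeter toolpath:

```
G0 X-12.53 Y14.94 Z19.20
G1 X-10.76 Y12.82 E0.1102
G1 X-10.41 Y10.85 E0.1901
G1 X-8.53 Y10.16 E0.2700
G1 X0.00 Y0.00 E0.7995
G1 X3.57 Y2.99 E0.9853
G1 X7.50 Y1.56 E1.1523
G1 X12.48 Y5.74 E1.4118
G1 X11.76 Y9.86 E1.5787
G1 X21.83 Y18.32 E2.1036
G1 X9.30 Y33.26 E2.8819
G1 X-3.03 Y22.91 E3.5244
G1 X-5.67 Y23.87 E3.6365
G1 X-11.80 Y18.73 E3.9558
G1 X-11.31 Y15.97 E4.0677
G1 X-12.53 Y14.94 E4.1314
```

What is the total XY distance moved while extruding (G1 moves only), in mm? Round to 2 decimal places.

Sum the Euclidean lengths of each G1 segment: total = 103.51 mm.

103.51 mm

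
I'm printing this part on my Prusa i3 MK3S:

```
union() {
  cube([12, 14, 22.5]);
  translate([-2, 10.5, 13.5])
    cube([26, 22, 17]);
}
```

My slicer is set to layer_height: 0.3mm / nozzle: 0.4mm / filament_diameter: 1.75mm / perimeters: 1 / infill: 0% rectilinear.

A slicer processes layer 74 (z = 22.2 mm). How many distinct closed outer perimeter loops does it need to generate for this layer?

At z = 22.2 mm: the cube (footprint 12×14) is included at this height; the cube at (-2, 10.5) is present — its section is the full 26×22 rectangle; Merging all regions: the regions partially overlap (shared area 42.00 mm²), so overlapping operands fuse into one piece — 1 connected region. The result has 1 disconnected region.

1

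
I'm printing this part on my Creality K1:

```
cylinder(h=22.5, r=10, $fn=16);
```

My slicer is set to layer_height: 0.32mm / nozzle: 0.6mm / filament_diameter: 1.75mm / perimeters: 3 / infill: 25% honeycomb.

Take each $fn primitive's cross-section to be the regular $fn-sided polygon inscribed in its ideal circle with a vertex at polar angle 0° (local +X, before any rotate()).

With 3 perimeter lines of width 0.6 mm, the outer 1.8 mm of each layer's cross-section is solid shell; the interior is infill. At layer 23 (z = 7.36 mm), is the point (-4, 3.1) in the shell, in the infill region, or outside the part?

infill

At z = 7.36 mm: the r=10 cylinder contributes a regular 16-gon of circumradius 10. Overall, the cross-section is a single solid region. The nearest boundary edge runs (-7.07, 7.07)→(-9.24, 3.83); distance from the point to it = 4.76 mm. The point is inside the cross-section and 4.76 mm from the nearest boundary — more than the 1.8 mm shell width (3 × 0.6), so it's in the infill interior.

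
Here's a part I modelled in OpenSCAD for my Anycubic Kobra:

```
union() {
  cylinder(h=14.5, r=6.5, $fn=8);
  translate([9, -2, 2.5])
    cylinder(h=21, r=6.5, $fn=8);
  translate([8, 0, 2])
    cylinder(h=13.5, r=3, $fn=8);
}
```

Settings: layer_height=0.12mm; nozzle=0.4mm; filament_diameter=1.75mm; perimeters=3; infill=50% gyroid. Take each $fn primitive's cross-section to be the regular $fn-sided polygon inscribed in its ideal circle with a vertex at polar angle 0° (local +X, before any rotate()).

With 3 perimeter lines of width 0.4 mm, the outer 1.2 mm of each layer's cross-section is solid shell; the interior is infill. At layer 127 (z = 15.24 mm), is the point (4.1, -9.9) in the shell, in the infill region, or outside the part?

outside

At z = 15.24 mm: the cylinder is absent (z outside [0, 14.5]); the r=6.5 cylinder at (9, -2) gives a regular 8-gon of circumradius 6.5 (constant along its height); the r=3 cylinder at (8, 0) gives a regular 8-gon of circumradius 3 (constant along its height); Taking the union: the r=3 cylinder at (8, 0) lies entirely inside the r=6.5 cylinder at (9, -2), so the union is just the r=6.5 cylinder at (9, -2) — 1 connected region. Overall, the cross-section is a single solid region. The nearest boundary edge runs (9.00, -8.50)→(4.40, -6.60); distance from the point to it = 3.17 mm. The point is not inside any of the regions above, so it lies outside the cross-section (3.17 mm from the nearest boundary).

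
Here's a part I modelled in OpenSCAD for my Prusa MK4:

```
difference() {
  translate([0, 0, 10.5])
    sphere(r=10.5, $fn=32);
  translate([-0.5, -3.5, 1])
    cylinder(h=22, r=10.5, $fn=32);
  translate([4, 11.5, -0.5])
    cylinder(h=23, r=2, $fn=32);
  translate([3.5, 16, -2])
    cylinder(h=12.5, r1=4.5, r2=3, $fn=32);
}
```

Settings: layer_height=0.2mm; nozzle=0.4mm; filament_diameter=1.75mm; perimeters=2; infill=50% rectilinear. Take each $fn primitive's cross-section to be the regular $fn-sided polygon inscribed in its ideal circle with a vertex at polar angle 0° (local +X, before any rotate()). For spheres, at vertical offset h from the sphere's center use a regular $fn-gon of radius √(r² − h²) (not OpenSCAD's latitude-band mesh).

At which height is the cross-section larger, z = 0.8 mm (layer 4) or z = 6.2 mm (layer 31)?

Layer 4 (z = 0.8): the r=10.5 sphere contributes a regular 32-gon of circumradius √(10.5²−9.7²) = 4.020 (area = (32/2)·4.020²·sin(360°/32) = 50.44 mm²); the cylinder at (-0.5, -3.5) is not intersected at this z (z outside [1, 23]); the cylinder at (4, 11.5): section is a regular 32-gon, circumradius r=2 (area = (32/2)·2.000²·sin(360°/32) = 12.49 mm²); the cone at (3.5, 16): at t=0.224 of its height the radius interpolates to r₁+(r₂−r₁)t = 4.164, giving a regular 32-gon of that circumradius (area = (32/2)·4.164²·sin(360°/32) = 54.12 mm²); Subtracting the remaining from the first: starting from the r=10.5 sphere (50.44 mm²), the r=2 cylinder at (4, 11.5) misses the remaining region (no effect); the cone at (3.5, 16) misses the remaining region (no effect) — area = 50.44 mm². So its area = 50.44 mm². Layer 31 (z = 6.2): the sphere: section is a regular 32-gon, circumradius = √(r²−h²) = √(10.5²−4.3²) = 9.579 (area = (32/2)·9.579²·sin(360°/32) = 286.42 mm²); the r=10.5 cylinder at (-0.5, -3.5) gives a regular 32-gon of circumradius 10.5 (constant along its height) (area = (32/2)·10.500²·sin(360°/32) = 344.14 mm²); the cylinder at (4, 11.5): section is a regular 32-gon, circumradius r=2 (area = (32/2)·2.000²·sin(360°/32) = 12.49 mm²); the cone at (3.5, 16): at t=0.656 of its height the radius interpolates to r₁+(r₂−r₁)t = 3.516, giving a regular 32-gon of that circumradius (area = (32/2)·3.516²·sin(360°/32) = 38.59 mm²); After the difference (first − rest): starting from the r=10.5 sphere (286.42 mm²), the r=10.5 cylinder at (-0.5, -3.5) partially overlaps it — only the 242.46 mm² overlap (of its 344.14 mm²) is removed, clipping the outline; the r=2 cylinder at (4, 11.5) misses the remaining region (no effect); the cone at (3.5, 16) misses the remaining region (no effect) — area = 43.97 mm². So its area = 43.97 mm². Layer 4 is larger (50.44 vs 43.97 mm²).

layer 4 (z = 0.8 mm)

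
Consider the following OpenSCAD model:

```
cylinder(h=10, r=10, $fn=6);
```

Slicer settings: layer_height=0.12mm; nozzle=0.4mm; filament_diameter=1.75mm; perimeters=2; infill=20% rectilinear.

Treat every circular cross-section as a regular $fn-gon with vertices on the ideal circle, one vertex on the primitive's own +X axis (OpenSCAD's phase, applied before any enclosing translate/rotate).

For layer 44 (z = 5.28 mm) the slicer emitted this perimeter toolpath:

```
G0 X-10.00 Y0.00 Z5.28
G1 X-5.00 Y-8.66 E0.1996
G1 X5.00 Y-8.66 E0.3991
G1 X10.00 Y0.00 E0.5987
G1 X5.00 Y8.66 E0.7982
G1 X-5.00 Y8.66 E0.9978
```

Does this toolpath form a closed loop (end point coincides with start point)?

no

Start point (G0): (-10.00, 0.00). End point (last G1): the path does not return to the start — open.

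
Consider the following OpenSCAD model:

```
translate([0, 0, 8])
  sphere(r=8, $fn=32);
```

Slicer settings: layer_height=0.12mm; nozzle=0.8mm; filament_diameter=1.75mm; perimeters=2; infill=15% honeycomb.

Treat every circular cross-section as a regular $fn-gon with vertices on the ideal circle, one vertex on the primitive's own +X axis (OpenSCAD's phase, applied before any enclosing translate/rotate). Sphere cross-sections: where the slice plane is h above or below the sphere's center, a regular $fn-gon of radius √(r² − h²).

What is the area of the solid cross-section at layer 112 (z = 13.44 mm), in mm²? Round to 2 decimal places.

107.40 mm²

At z = 13.44 mm: the r=8 sphere slices to a regular 32-gon of circumradius 5.866 (√(r²−h²) with h=5.44 from center) (area = (32/2)·5.866²·sin(360°/32) = 107.40 mm²). Overall, the cross-section is a single solid region. Net area = 107.40 mm².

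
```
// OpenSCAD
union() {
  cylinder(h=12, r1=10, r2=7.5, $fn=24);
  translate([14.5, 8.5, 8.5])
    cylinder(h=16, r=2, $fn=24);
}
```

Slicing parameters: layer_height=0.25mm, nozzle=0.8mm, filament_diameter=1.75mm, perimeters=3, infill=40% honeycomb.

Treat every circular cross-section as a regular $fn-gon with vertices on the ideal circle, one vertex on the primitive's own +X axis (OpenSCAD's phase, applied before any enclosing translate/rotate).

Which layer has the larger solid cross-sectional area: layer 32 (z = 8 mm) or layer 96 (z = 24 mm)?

Layer 32 (z = 8): the cone: at t=0.667 of its height the radius interpolates to r₁+(r₂−r₁)t = 8.333, giving a regular 24-gon of that circumradius (area = (24/2)·8.333²·sin(360°/24) = 215.68 mm²); the cylinder at (14.5, 8.5) is absent (z outside [8.5, 24.5]); Merging all regions: only the cone is present, so the union is just that shape — area = 215.68 mm². So its area = 215.68 mm². Layer 96 (z = 24): the cone does not reach this height (z outside [0, 12]); the r=2 cylinder at (14.5, 8.5) gives a regular 24-gon of circumradius 2 (constant along its height) (area = (24/2)·2.000²·sin(360°/24) = 12.42 mm²); Taking the union: only the r=2 cylinder at (14.5, 8.5) is present, so the union is just that shape — area = 12.42 mm². So its area = 12.42 mm². Layer 32 is larger (215.68 vs 12.42 mm²).

layer 32 (z = 8 mm)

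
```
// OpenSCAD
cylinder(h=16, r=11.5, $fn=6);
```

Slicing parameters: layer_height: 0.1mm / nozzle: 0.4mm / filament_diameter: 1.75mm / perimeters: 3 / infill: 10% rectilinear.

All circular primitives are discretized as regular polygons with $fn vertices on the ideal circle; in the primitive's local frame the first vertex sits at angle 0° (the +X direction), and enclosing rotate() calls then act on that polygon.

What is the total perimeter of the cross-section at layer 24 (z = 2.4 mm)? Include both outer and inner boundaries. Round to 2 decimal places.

At z = 2.4 mm: the cylinder: section is a regular 6-gon, circumradius r=11.5 (perimeter = 2·6·11.500·sin(180°/6) = 69.00 mm). Overall, the cross-section is a single solid region. Total boundary length (outer) = 69.00 mm.

69.00 mm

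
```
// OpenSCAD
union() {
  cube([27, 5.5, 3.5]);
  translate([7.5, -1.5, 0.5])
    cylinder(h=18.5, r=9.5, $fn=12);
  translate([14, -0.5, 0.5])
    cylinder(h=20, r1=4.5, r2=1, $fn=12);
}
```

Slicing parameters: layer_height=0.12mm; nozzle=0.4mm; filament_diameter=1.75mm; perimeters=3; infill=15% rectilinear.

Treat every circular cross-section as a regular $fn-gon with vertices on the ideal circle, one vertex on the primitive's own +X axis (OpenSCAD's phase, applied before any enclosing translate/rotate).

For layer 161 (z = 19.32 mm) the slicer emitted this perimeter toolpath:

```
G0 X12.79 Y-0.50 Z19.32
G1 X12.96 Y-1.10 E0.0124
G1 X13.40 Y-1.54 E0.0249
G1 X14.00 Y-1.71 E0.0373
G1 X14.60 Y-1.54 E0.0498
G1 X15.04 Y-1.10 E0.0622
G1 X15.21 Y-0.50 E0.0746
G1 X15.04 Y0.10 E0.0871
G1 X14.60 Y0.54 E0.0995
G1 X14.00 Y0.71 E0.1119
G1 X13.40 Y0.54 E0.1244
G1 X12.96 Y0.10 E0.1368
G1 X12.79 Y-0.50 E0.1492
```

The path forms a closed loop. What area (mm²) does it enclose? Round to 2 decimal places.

4.35 mm²

Apply the shoelace formula to the sequence of (X, Y) vertices; enclosed area = 4.35 mm².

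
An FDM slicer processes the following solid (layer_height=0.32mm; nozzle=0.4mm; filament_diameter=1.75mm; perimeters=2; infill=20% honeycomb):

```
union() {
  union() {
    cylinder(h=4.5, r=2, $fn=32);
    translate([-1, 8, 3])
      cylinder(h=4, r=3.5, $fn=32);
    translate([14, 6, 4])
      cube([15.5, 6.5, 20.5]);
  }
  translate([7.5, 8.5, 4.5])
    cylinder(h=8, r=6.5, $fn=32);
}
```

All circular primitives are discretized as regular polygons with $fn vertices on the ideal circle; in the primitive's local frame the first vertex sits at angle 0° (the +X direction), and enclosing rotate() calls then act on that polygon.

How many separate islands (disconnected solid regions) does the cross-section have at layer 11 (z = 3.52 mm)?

2

At z = 3.52 mm: the cylinder: section is a regular 32-gon, circumradius r=2; the r=3.5 cylinder at (-1, 8) contributes a regular 32-gon of circumradius 3.5; the cube at (14, 6) is not intersected at this z (z outside [4, 24.5]); Taking the union: the 2 present regions are separate (no shared area or edge), so areas and boundary lengths simply add and each stays a separate island — 2 connected regions; the cylinder at (7.5, 8.5) is not intersected at this z (z outside [4.5, 12.5]); Merging all regions: only that combined region is present, so the union is just that shape — 2 connected regions. Overall, the cross-section has 2 separate islands. Island count = 2.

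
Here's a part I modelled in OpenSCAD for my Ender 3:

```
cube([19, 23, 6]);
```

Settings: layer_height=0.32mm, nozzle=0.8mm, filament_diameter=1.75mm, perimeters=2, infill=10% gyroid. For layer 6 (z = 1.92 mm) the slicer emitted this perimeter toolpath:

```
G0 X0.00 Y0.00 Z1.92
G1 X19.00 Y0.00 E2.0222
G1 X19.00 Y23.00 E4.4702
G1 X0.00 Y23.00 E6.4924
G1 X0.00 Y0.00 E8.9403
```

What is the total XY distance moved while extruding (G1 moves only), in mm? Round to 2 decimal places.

84.00 mm

Sum the Euclidean lengths of each G1 segment: total = 84.00 mm.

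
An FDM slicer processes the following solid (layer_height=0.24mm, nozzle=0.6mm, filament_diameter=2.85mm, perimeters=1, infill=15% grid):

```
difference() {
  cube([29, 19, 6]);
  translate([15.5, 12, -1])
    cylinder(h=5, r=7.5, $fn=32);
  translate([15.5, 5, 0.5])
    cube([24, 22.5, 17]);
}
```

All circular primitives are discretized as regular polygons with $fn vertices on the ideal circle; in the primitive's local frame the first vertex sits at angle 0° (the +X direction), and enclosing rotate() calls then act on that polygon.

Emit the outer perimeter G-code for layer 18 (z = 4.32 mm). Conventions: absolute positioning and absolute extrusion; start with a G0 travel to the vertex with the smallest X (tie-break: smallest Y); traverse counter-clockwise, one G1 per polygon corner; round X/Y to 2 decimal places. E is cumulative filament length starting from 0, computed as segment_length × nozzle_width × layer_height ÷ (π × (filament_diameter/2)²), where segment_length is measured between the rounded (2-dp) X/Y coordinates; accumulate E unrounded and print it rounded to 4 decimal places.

G0 X0.00 Y0.00 Z4.32
G1 X29.00 Y0.00 E0.6546
G1 X29.00 Y5.00 E0.7675
G1 X15.50 Y5.00 E1.0722
G1 X15.50 Y19.00 E1.3882
G1 X0.00 Y19.00 E1.7381
G1 X0.00 Y0.00 E2.1670

At z = 4.32 mm: the cube is present — its section is the full 29×19 rectangle; the cylinder at (15.5, 12) is not intersected at this z (z outside [-1, 4]); the 24×22.5 cube at (15.5, 5) contributes its full rectangle; Subtracting the remaining from the first: starting from the 29×19 cube, the 24×22.5 cube at (15.5, 5) partially overlaps it — only the 189.00 mm² overlap (of its 540.00 mm²) is removed, clipping the outline — 1 connected region. The outline is a single polygon with 6 vertices. Extrusion per mm of travel: 0.6 × 0.24 / (π × 1.425²) = 0.022573. Accumulating E over each segment gives final E = 2.1670.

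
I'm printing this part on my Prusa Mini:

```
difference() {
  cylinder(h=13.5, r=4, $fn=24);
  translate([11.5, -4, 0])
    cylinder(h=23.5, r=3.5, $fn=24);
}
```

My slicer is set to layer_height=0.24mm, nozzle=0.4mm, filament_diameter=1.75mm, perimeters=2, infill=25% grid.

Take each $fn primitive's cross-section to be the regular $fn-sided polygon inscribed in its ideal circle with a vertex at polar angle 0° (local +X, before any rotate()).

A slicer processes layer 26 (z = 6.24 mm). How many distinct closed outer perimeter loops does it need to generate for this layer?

At z = 6.24 mm: the r=4 cylinder gives a regular 24-gon of circumradius 4 (constant along its height); the r=3.5 cylinder at (11.5, -4) contributes a regular 24-gon of circumradius 3.5; Taking the first minus the rest: starting from the r=4 cylinder, the r=3.5 cylinder at (11.5, -4) misses the remaining region (no effect) — 1 connected region. The result has 1 disconnected region.

1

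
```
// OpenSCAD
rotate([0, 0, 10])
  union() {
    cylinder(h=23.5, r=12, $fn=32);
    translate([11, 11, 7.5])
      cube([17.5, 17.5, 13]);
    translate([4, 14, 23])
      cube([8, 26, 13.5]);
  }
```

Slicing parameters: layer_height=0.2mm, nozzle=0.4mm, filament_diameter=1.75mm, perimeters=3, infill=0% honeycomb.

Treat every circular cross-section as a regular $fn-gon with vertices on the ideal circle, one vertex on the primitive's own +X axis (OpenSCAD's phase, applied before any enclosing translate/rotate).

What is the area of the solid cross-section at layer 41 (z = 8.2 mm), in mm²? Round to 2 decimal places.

755.74 mm²

At z = 8.2 mm: the r=12 cylinder contributes a regular 32-gon of circumradius 12 (area = (32/2)·12.000²·sin(360°/32) = 449.49 mm²); the cube at (11, 11) is present — its section is the full 17.5×17.5 rectangle (area 306.25 mm²); the cube at (4, 14) is absent (z outside [23, 36.5]); Taking the union: the 2 present regions are separate (no shared area or edge), so areas and boundary lengths simply add and each stays a separate island — area = 755.74 mm²; (rotated 10° about Z; rotation is an isometry so areas/perimeters/island counts are preserved). Overall, the cross-section has 2 separate islands. Net area = 755.74 mm².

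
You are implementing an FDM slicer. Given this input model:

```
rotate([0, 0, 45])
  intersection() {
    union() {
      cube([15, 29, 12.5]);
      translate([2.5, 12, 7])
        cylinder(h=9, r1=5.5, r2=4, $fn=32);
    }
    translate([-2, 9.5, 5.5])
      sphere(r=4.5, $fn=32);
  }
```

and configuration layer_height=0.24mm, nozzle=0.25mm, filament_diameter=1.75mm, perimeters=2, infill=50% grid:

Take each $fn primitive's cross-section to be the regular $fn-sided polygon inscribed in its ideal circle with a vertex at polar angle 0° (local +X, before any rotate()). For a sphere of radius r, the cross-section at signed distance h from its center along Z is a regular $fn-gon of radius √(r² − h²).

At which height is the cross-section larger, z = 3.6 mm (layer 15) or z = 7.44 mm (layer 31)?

Layer 15 (z = 3.6): the cube (footprint 15×29) is included at this height (area 435.00 mm²); the cone at (2.5, 12) does not reach this height (z outside [7, 16]); Taking the union: only the 15×29 cube is present, so the union is just that shape — area = 435.00 mm²; the r=4.5 sphere at (-2, 9.5) slices to a regular 32-gon of circumradius 4.079 (√(r²−h²) with h=1.9 from center) (area = (32/2)·4.079²·sin(360°/32) = 51.94 mm²); After intersecting: the r=4.5 sphere at (-2, 9.5) partially overlaps the result so far; clipping to the common part keeps 10.39 mm² — area = 10.39 mm²; (rotated 45° about Z; rotation is an isometry so areas/perimeters/island counts are preserved). So its area = 10.39 mm². Layer 31 (z = 7.44): the cube (footprint 15×29) is included at this height (area 435.00 mm²); the cone at (2.5, 12): at t=0.049 of its height the radius interpolates to r₁+(r₂−r₁)t = 5.427, giving a regular 32-gon of that circumradius (area = (32/2)·5.427²·sin(360°/32) = 91.92 mm²); Taking the union: the regions partially overlap — summed areas 526.92 mm² minus the doubly-counted overlap 72.01 mm² gives 454.91 mm² — area = 454.91 mm²; the r=4.5 sphere at (-2, 9.5) slices to a regular 32-gon of circumradius 4.060 (√(r²−h²) with h=1.94 from center) (area = (32/2)·4.060²·sin(360°/32) = 51.46 mm²); Taking the intersection: the r=4.5 sphere at (-2, 9.5) partially overlaps the result so far; clipping to the common part keeps 24.21 mm² — area = 24.21 mm²; (rotated 45° about Z; rotation is an isometry so areas/perimeters/island counts are preserved). So its area = 24.21 mm². Layer 31 is larger (24.21 vs 10.39 mm²).

layer 31 (z = 7.44 mm)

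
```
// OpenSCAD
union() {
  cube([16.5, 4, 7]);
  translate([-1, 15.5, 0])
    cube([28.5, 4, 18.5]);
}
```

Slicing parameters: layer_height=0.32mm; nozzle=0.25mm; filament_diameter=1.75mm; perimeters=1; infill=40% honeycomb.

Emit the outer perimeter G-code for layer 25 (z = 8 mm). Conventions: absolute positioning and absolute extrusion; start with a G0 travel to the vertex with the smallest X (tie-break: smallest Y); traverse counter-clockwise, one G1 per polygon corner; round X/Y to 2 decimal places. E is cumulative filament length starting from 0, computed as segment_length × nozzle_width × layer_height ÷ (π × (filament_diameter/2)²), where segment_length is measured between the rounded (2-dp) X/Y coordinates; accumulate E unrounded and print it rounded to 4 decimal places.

G0 X-1.00 Y15.50 Z8.00
G1 X27.50 Y15.50 E0.9479
G1 X27.50 Y19.50 E1.0810
G1 X-1.00 Y19.50 E2.0289
G1 X-1.00 Y15.50 E2.1619

At z = 8 mm: the cube is not intersected at this z (z outside [0, 7]); the 28.5×4 cube at (-1, 15.5) contributes its full rectangle; Merging all regions: only the 28.5×4 cube at (-1, 15.5) is present, so the union is just that shape — 1 connected region. The outline is a single polygon with 4 vertices. Extrusion per mm of travel: 0.25 × 0.32 / (π × 0.875²) = 0.033260. Accumulating E over each segment gives final E = 2.1619.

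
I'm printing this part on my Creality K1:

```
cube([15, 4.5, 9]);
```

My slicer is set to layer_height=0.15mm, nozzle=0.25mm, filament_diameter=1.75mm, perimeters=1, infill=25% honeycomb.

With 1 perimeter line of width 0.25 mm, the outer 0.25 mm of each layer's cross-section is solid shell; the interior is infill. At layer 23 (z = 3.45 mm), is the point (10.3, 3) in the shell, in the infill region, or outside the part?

At z = 3.45 mm: the 15×4.5 cube contributes its full rectangle. Overall, the cross-section is a single solid region. The nearest boundary edge runs (15.00, 4.50)→(0.00, 4.50); distance from the point to it = 1.50 mm. The point is inside the cross-section and 1.50 mm from the nearest boundary — more than the 0.25 mm shell width (1 × 0.25), so it's in the infill interior.

infill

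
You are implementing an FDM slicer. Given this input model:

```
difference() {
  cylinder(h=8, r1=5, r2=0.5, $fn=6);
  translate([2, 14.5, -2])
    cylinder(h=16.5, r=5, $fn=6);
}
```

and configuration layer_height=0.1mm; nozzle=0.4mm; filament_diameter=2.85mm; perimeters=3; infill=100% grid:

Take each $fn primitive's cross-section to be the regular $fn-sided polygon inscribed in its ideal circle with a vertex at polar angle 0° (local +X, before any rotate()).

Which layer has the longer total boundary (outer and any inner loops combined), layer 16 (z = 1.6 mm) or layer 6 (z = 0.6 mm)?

Layer 16 (z = 1.6): the cone: at t=0.200 of its height the radius interpolates to r₁+(r₂−r₁)t = 4.100, giving a regular 6-gon of that circumradius (perimeter = 2·6·4.100·sin(180°/6) = 24.60 mm); the r=5 cylinder at (2, 14.5) gives a regular 6-gon of circumradius 5 (constant along its height) (perimeter = 2·6·5.000·sin(180°/6) = 30.00 mm); Subtracting the remaining from the first: starting from the cone, the r=5 cylinder at (2, 14.5) misses the remaining region (no effect) — boundary = 24.60 mm. So its perimeter = 24.60 mm. Layer 6 (z = 0.6): the cone contributes a regular 6-gon of circumradius 4.662 (interpolated between r1=5 and r2=0.5 at t=0.075) (perimeter = 2·6·4.662·sin(180°/6) = 27.97 mm); the r=5 cylinder at (2, 14.5) contributes a regular 6-gon of circumradius 5 (perimeter = 2·6·5.000·sin(180°/6) = 30.00 mm); Subtracting the remaining from the first: starting from the cone, the r=5 cylinder at (2, 14.5) misses the remaining region (no effect) — boundary = 27.97 mm. So its perimeter = 27.97 mm. Layer 6 is larger (27.97 vs 24.60 mm).

layer 6 (z = 0.6 mm)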